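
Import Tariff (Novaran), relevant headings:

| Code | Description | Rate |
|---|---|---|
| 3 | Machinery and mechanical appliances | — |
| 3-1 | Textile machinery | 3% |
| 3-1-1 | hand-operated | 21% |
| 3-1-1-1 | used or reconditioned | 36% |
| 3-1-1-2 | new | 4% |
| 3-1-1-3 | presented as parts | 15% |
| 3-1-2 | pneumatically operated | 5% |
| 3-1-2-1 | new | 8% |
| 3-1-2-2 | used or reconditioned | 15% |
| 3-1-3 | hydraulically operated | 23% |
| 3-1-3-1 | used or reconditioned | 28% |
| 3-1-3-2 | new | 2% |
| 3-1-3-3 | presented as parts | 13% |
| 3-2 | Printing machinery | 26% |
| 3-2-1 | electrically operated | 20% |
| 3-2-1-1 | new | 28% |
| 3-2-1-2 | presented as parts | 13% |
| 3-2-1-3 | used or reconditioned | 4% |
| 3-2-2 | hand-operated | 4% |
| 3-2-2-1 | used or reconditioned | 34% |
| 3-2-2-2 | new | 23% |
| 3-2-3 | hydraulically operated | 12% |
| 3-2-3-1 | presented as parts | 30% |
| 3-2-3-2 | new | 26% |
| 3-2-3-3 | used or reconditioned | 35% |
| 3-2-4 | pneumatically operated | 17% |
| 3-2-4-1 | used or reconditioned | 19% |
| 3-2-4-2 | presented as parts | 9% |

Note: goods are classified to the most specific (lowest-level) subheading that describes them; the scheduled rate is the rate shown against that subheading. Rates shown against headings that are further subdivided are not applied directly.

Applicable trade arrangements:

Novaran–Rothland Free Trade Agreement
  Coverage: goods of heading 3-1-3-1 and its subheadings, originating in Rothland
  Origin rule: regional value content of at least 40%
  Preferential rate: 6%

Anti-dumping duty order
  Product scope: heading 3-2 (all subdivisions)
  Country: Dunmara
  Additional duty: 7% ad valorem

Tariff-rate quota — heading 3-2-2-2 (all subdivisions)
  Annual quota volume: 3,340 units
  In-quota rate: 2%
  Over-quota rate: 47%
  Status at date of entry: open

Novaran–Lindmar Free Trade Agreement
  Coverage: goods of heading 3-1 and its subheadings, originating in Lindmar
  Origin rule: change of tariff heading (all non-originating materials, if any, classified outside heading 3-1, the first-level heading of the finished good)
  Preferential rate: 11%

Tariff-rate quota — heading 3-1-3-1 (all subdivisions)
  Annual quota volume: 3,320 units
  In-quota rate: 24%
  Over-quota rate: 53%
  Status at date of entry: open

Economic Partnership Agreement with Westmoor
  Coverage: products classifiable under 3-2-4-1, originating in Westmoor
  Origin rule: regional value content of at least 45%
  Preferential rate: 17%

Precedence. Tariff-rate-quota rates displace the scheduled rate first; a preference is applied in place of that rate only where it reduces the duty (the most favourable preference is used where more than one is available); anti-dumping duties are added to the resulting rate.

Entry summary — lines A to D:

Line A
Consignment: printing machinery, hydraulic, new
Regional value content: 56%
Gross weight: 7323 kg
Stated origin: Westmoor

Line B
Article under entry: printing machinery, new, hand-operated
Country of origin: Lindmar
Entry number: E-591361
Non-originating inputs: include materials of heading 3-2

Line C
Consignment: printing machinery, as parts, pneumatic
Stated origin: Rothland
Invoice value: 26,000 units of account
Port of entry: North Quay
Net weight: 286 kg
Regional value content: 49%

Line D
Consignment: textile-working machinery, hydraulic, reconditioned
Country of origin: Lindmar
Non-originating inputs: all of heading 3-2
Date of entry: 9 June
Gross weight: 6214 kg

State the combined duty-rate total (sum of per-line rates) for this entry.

Line A: printing → 3-2; hydraulic → 3-2-3; new → 3-2-3-2. Scheduled 26%. Westmoor agreement on 3-2-4-1: 3-2-3-2 not covered. → 26%.
Line B: printing → 3-2; hand-operated → 3-2-2; new → 3-2-2-2. Scheduled 23%. quota on 3-2-2-2 open → in-quota 2%; Lindmar agreement on 3-1: 3-2-2-2 not covered. → 2%.
Line C: printing → 3-2; pneumatic → 3-2-4; as parts → 3-2-4-2. Scheduled 9%. Rothland agreement on 3-1-3-1: 3-2-4-2 not covered. → 9%.
Line D: textile-working → 3-1; hydraulic → 3-1-3; reconditioned → 3-1-3-1. Scheduled 28%. quota on 3-1-3-1 open → in-quota 24%; Lindmar agreement on 3-1: CTH met → 11% available; preferential 11%. → 11%.
Sum: 26% + 2% + 9% + 11% = 48%.

48%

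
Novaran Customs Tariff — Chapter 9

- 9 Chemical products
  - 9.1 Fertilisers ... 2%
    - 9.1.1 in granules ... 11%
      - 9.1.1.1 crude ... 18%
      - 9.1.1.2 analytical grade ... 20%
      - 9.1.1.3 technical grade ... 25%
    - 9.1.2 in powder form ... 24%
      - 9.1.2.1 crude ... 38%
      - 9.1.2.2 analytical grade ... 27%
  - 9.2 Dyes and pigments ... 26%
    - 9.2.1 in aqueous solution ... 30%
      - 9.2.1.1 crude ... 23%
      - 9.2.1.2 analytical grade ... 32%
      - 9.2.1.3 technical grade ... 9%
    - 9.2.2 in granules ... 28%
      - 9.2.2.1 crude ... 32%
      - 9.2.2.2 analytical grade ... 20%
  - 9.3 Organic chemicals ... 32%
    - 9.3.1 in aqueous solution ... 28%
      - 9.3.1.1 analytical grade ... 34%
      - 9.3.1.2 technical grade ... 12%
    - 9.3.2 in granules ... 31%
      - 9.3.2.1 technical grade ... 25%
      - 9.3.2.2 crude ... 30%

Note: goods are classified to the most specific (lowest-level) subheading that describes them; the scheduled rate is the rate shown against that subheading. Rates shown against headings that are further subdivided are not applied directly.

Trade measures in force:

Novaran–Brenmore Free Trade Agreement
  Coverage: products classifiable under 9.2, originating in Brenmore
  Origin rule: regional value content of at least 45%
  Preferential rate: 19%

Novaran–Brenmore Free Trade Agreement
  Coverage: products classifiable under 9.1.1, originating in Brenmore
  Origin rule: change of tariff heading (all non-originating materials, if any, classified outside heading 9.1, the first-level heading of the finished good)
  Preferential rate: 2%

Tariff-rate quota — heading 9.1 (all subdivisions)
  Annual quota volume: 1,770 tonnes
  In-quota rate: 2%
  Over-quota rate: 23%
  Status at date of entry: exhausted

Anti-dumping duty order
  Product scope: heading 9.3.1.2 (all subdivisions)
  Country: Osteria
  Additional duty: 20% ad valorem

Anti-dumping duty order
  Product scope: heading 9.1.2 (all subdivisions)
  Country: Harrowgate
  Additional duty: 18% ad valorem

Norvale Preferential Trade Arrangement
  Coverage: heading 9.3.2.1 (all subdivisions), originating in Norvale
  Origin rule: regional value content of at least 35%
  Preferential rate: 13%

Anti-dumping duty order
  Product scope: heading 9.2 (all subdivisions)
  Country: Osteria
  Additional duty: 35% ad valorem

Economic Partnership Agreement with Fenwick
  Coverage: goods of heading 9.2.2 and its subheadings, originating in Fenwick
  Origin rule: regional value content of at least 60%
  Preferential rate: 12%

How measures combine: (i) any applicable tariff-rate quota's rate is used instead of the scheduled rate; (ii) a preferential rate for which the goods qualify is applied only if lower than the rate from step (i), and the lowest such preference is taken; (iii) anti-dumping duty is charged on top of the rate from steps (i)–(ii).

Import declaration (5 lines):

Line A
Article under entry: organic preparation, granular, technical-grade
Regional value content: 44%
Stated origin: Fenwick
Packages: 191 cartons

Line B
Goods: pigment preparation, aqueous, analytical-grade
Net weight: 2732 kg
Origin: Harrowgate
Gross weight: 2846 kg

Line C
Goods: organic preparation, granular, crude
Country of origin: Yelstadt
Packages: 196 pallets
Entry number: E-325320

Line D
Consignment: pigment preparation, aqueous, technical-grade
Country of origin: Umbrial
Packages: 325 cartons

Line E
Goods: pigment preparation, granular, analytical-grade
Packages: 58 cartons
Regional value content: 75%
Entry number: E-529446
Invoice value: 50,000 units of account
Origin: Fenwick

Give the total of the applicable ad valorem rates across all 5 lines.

108%

Line A: organic → 9.3; granular → 9.3.2; technical-grade → 9.3.2.1. Scheduled 25%. Fenwick agreement on 9.2.2: 9.3.2.1 not covered. → 25%.
Line B: pigment → 9.2; aqueous → 9.2.1; analytical-grade → 9.2.1.2. Scheduled 32%. No special measure applies. → 32%.
Line C: organic → 9.3; granular → 9.3.2; crude → 9.3.2.2. Scheduled 30%. No special measure applies. → 30%.
Line D: pigment → 9.2; aqueous → 9.2.1; technical-grade → 9.2.1.3. Scheduled 9%. No special measure applies. → 9%.
Line E: pigment → 9.2; granular → 9.2.2; analytical-grade → 9.2.2.2. Scheduled 20%. Fenwick agreement on 9.2.2: RVC ≥ 60% → 12% available; preferential 12%. → 12%.
Sum: 25% + 32% + 30% + 9% + 12% = 108%.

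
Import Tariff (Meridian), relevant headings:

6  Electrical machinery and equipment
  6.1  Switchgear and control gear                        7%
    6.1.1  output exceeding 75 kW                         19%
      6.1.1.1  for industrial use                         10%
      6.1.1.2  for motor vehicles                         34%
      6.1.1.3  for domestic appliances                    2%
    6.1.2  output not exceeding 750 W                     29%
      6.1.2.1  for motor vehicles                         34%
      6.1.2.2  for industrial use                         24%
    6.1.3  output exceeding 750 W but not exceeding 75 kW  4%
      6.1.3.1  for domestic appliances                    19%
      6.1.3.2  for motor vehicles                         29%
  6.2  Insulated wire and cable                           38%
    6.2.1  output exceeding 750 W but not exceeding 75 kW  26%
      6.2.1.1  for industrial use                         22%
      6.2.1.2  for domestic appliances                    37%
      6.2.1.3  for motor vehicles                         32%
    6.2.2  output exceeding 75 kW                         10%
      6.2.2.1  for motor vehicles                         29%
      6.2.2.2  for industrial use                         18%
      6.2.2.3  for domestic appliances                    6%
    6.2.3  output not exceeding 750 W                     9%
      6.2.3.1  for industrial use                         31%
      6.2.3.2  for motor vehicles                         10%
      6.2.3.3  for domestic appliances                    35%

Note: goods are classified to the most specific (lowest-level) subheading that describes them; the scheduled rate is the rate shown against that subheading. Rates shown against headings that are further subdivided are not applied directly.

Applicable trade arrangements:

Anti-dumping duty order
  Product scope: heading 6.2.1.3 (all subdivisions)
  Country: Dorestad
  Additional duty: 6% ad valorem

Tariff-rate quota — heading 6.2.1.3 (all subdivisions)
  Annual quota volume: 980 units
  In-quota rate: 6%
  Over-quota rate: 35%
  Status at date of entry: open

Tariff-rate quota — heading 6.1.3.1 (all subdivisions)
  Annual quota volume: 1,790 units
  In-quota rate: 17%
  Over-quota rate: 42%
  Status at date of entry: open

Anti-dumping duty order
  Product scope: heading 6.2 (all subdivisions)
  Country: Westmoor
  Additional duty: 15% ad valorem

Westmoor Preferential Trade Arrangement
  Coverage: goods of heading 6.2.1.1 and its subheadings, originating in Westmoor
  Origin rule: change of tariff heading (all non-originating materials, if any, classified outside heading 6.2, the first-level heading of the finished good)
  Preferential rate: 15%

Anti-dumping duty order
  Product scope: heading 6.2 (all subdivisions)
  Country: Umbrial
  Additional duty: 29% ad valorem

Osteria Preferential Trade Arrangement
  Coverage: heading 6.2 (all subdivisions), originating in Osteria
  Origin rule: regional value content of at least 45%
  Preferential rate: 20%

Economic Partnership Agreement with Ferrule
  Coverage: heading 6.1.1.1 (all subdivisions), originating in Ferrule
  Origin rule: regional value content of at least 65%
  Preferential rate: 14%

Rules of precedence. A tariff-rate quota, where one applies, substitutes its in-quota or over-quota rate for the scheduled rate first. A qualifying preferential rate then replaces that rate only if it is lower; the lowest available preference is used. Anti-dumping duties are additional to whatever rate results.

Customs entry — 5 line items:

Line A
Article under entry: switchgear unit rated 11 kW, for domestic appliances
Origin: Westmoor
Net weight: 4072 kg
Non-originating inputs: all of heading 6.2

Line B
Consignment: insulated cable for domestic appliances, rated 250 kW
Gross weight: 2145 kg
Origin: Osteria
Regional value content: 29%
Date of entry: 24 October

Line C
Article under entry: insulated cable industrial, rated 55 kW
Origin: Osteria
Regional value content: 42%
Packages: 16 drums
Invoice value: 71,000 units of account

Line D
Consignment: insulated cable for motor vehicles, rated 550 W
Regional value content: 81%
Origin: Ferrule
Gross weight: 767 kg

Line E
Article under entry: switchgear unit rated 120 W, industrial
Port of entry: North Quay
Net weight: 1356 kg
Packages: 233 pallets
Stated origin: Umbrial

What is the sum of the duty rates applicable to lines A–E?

79%

Line A: switchgear unit → 6.1; rated 11 kW → 6.1.3; for domestic appliances → 6.1.3.1. Scheduled 19%. quota on 6.1.3.1 open → in-quota 17%; Westmoor agreement on 6.2.1.1: 6.1.3.1 not covered. → 17%.
Line B: insulated cable → 6.2; rated 250 kW → 6.2.2; for domestic appliances → 6.2.2.3. Scheduled 6%. Osteria agreement on 6.2: RVC < 45%. → 6%.
Line C: insulated cable → 6.2; rated 55 kW → 6.2.1; industrial → 6.2.1.1. Scheduled 22%. Osteria agreement on 6.2: RVC < 45%. → 22%.
Line D: insulated cable → 6.2; rated 550 W → 6.2.3; for motor vehicles → 6.2.3.2. Scheduled 10%. Ferrule agreement on 6.1.1.1: 6.2.3.2 not covered. → 10%.
Line E: switchgear unit → 6.1; rated 120 W → 6.1.2; industrial → 6.1.2.2. Scheduled 24%. No special measure applies. → 24%.
Sum: 17% + 6% + 22% + 10% + 24% = 79%.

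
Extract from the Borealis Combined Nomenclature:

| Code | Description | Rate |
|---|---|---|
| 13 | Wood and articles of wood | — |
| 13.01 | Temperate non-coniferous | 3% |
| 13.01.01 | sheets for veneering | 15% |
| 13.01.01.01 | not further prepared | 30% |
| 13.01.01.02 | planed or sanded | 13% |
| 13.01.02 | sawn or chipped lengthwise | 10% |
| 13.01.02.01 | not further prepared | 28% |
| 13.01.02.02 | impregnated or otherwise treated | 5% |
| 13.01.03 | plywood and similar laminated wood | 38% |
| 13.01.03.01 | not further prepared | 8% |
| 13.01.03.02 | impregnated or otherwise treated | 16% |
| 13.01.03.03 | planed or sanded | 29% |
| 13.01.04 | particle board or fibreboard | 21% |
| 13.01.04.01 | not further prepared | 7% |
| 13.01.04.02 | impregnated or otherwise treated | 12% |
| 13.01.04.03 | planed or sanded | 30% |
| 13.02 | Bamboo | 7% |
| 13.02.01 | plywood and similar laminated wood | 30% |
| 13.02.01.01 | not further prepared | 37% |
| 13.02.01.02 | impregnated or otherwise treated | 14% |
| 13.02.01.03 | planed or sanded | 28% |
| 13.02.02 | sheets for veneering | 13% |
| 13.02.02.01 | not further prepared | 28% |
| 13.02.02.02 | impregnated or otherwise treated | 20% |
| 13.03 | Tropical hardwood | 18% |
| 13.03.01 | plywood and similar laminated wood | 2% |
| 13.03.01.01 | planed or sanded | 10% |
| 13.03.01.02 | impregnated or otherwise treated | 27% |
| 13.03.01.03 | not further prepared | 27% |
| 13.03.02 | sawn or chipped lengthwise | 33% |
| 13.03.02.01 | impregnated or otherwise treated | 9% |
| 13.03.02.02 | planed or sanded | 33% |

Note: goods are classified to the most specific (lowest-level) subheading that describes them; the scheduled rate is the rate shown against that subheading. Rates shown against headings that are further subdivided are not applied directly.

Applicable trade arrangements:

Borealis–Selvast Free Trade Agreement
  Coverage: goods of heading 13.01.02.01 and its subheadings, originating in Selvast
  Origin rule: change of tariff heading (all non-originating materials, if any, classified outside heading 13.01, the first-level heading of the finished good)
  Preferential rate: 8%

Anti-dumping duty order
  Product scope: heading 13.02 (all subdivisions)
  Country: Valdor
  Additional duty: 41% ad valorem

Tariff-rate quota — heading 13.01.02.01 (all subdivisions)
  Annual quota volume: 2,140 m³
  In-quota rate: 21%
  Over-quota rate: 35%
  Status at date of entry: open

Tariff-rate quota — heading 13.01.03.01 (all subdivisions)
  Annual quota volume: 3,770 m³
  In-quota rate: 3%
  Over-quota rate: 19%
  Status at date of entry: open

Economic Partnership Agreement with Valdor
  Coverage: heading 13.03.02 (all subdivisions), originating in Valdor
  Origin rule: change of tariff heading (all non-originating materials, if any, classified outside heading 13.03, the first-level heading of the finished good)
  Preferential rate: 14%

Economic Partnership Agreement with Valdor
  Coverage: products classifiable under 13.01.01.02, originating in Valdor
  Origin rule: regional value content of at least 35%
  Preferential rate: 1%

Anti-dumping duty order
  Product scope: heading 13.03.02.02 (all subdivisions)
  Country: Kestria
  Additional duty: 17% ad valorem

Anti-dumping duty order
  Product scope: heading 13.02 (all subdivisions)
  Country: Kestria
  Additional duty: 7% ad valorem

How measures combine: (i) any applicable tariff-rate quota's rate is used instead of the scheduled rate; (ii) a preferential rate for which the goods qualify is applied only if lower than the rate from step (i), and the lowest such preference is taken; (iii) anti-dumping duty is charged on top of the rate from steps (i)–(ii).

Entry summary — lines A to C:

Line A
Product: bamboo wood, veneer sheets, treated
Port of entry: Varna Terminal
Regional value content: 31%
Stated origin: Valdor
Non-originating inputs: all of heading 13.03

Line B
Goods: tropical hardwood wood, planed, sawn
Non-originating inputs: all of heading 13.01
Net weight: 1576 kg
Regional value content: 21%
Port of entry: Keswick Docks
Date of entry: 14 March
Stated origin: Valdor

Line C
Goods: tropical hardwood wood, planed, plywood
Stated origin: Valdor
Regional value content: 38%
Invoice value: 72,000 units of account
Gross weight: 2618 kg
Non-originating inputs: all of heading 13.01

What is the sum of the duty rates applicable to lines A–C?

Line A: bamboo → 13.02; veneer sheets → 13.02.02; treated → 13.02.02.02. Scheduled 20%. Valdor agreement on 13.03.02: 13.02.02.02 not covered; Valdor agreement on 13.01.01.02: 13.02.02.02 not covered; anti-dumping (Valdor, 13.02): +41%; total 20% + 41% = 61%. → 61%.
Line B: tropical hardwood → 13.03; sawn → 13.03.02; planed → 13.03.02.02. Scheduled 33%. Valdor agreement on 13.03.02: CTH met → 14% available; Valdor agreement on 13.01.01.02: 13.03.02.02 not covered; preferential 14%. → 14%.
Line C: tropical hardwood → 13.03; plywood → 13.03.01; planed → 13.03.01.01. Scheduled 10%. Valdor agreement on 13.03.02: 13.03.01.01 not covered; Valdor agreement on 13.01.01.02: 13.03.01.01 not covered. → 10%.
Sum: 61% + 14% + 10% = 85%.

85%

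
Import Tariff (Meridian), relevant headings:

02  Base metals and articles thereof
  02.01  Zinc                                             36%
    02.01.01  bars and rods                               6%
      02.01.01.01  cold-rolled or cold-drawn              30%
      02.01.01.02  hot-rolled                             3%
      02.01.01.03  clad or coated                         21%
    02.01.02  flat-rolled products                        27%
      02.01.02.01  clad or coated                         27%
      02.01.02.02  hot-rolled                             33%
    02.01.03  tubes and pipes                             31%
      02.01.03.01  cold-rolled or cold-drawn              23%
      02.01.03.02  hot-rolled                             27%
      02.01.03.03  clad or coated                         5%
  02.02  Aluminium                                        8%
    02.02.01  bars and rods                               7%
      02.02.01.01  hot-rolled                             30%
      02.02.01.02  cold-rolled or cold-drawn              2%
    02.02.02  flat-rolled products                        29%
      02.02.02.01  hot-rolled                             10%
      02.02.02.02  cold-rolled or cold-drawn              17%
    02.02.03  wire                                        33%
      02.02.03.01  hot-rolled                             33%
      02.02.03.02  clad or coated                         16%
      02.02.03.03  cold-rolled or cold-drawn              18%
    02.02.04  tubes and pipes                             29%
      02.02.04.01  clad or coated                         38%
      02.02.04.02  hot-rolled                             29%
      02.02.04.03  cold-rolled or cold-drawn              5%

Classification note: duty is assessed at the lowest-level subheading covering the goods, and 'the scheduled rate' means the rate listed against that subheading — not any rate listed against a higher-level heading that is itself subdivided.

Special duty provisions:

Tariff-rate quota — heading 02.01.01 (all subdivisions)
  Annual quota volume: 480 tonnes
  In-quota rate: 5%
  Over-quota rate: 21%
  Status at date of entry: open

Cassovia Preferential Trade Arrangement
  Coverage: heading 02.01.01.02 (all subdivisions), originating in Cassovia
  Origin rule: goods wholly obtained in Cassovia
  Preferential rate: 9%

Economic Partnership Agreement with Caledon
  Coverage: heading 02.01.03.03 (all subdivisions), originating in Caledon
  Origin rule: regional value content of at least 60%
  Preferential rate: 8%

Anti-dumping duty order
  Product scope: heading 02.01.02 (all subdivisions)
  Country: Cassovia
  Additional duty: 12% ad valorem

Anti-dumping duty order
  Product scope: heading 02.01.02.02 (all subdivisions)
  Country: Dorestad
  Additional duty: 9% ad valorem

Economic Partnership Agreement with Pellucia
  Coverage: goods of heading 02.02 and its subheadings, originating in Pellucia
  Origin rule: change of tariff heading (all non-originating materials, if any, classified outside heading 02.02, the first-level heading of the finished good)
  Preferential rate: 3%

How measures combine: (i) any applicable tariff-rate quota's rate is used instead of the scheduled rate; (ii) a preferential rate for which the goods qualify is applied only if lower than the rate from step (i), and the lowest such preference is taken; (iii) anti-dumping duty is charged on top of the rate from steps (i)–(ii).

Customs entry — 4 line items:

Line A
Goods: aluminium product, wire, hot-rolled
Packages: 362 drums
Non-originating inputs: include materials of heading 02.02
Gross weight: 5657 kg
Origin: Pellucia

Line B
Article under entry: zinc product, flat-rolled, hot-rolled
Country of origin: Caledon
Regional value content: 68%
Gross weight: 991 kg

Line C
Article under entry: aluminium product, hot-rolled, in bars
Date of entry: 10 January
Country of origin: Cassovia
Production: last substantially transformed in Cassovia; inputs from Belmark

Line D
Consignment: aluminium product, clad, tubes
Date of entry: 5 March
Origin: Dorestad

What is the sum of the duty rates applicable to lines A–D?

Line A: aluminium → 02.02; wire → 02.02.03; hot-rolled → 02.02.03.01. Scheduled 33%. Pellucia agreement on 02.02: CTH not met. → 33%.
Line B: zinc → 02.01; flat-rolled → 02.01.02; hot-rolled → 02.01.02.02. Scheduled 33%. Caledon agreement on 02.01.03.03: 02.01.02.02 not covered. → 33%.
Line C: aluminium → 02.02; in bars → 02.02.01; hot-rolled → 02.02.01.01. Scheduled 30%. Cassovia agreement on 02.01.01.02: 02.02.01.01 not covered. → 30%.
Line D: aluminium → 02.02; tubes → 02.02.04; clad → 02.02.04.01. Scheduled 38%. No special measure applies. → 38%.
Sum: 33% + 33% + 30% + 38% = 134%.

134%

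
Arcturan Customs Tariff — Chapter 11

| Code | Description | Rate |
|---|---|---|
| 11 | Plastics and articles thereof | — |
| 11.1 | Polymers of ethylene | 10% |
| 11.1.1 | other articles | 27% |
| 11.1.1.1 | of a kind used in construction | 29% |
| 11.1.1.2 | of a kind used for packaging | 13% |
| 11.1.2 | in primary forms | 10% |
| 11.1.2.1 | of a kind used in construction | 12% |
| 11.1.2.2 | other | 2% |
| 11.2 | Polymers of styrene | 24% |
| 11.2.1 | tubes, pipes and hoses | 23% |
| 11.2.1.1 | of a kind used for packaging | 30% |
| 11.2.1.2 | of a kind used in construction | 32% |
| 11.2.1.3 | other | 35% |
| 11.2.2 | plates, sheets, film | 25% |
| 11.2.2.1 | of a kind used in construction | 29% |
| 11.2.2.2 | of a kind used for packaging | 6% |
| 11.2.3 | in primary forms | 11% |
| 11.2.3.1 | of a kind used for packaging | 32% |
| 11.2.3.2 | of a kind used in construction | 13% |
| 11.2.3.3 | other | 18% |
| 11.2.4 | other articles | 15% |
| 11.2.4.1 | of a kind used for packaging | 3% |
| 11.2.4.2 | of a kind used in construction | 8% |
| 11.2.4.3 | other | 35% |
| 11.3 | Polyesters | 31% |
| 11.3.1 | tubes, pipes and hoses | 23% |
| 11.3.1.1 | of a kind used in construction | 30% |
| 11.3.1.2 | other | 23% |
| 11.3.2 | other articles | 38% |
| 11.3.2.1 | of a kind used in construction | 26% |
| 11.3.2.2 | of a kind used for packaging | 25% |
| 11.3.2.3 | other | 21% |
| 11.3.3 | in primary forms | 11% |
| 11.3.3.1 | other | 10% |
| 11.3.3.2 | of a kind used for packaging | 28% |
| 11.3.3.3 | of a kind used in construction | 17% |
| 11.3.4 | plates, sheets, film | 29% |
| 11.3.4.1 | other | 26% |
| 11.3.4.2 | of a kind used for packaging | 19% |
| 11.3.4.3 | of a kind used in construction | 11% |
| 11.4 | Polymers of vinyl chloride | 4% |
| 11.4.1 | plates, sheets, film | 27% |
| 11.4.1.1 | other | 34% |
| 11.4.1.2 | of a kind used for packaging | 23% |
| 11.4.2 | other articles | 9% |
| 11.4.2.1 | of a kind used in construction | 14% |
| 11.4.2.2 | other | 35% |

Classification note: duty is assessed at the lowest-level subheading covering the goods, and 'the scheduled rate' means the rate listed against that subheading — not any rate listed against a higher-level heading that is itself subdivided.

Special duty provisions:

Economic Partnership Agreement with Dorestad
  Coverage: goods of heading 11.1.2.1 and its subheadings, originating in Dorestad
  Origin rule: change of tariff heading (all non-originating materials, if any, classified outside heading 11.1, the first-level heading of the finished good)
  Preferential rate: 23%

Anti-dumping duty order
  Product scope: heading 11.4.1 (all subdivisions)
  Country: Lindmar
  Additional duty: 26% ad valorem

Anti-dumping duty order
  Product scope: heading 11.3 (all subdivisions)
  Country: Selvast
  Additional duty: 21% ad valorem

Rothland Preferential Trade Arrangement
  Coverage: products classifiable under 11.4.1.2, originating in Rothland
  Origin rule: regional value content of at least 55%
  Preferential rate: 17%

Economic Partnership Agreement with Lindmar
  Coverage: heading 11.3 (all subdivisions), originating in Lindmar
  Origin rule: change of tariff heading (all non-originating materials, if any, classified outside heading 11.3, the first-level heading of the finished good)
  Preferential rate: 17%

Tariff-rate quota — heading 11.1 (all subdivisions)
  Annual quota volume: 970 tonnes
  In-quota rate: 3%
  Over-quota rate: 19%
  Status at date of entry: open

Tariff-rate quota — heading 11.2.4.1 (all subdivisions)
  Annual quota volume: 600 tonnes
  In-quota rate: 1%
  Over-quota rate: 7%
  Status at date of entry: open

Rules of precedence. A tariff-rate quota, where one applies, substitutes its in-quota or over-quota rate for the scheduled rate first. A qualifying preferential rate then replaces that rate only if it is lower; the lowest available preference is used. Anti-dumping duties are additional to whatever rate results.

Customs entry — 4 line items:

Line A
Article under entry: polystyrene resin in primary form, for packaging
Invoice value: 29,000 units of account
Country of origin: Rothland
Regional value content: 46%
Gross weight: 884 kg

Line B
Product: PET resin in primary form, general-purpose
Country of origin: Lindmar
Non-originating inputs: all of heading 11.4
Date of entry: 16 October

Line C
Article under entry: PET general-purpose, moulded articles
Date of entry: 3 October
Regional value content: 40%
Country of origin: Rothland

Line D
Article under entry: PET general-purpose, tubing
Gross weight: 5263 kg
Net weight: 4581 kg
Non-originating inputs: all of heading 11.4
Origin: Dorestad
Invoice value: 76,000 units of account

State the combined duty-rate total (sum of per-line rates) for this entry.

86%

Line A: polystyrene → 11.2; resin in primary form → 11.2.3; for packaging → 11.2.3.1. Scheduled 32%. Rothland agreement on 11.4.1.2: 11.2.3.1 not covered. → 32%.
Line B: PET → 11.3; resin in primary form → 11.3.3; general-purpose → 11.3.3.1. Scheduled 10%. Lindmar agreement on 11.3: CTH met → 17% available; preference 17% not lower than 10% → no reduction. → 10%.
Line C: PET → 11.3; moulded articles → 11.3.2; general-purpose → 11.3.2.3. Scheduled 21%. Rothland agreement on 11.4.1.2: 11.3.2.3 not covered. → 21%.
Line D: PET → 11.3; tubing → 11.3.1; general-purpose → 11.3.1.2. Scheduled 23%. Dorestad agreement on 11.1.2.1: 11.3.1.2 not covered. → 23%.
Sum: 32% + 10% + 21% + 23% = 86%.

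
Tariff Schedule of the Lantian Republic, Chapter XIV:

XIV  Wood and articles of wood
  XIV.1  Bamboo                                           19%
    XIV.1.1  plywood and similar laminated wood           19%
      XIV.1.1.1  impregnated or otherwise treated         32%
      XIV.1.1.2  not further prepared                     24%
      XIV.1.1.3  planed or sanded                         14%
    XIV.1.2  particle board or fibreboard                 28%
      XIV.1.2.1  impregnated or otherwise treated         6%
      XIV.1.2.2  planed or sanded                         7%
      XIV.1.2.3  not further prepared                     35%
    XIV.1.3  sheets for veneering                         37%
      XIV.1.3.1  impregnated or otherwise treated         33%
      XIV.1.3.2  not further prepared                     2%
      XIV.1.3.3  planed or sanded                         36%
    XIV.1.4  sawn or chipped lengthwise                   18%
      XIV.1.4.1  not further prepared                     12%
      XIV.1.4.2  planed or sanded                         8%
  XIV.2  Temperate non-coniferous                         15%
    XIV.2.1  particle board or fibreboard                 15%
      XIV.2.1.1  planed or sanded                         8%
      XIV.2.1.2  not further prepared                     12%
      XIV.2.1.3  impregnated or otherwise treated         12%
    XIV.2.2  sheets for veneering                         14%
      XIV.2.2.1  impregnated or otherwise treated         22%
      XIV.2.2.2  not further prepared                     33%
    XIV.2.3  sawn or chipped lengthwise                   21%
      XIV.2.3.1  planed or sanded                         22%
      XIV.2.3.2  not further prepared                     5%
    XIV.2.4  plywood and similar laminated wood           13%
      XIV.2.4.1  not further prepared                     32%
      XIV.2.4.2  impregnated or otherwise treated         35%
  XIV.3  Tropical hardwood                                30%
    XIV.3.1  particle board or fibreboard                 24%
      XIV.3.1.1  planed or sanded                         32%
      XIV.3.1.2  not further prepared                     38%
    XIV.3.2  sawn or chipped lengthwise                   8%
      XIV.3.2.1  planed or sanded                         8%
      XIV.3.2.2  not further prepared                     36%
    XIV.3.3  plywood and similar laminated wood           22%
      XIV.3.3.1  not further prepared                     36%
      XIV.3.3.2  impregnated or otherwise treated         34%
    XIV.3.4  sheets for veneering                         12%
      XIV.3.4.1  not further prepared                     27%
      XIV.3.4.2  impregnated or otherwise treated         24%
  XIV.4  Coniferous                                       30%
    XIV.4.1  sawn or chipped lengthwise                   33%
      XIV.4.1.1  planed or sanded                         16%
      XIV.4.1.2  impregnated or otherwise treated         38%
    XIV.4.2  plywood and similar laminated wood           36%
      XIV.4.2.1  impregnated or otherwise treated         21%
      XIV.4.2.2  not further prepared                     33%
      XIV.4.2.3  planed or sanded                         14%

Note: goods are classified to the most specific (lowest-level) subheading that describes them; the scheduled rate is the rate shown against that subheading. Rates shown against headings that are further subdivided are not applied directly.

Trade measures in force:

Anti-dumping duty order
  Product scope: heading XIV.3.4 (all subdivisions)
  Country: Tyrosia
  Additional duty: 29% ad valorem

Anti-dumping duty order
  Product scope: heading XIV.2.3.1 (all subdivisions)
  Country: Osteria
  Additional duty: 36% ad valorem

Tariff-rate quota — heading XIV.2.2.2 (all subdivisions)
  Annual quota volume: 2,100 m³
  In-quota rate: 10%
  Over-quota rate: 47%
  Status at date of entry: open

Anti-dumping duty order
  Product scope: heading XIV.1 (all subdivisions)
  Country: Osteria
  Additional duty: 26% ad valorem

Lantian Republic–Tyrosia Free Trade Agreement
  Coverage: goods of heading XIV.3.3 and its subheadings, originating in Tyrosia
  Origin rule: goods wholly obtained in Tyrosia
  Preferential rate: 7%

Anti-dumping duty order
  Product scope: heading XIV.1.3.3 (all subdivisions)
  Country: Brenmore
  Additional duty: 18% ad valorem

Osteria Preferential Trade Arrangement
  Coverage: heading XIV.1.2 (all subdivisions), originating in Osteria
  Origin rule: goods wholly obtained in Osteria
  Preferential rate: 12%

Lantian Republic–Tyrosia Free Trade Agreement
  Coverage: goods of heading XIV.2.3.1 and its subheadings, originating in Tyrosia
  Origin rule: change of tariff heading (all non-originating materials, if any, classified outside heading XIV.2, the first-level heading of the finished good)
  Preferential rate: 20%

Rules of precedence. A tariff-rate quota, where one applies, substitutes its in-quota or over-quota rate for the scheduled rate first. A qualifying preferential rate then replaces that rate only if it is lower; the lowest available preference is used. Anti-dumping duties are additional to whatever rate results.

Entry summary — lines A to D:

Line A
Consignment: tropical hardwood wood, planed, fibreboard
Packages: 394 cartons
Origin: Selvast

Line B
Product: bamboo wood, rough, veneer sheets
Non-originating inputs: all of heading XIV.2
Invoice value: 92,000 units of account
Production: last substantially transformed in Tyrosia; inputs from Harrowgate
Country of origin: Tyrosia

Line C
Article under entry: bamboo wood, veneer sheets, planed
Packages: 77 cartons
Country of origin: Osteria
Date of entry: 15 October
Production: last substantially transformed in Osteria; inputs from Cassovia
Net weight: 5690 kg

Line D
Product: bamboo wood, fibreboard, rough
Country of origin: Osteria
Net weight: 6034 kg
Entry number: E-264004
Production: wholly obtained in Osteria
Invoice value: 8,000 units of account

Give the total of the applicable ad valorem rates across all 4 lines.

134%

Line A: tropical hardwood → XIV.3; fibreboard → XIV.3.1; planed → XIV.3.1.1. Scheduled 32%. No special measure applies. → 32%.
Line B: bamboo → XIV.1; veneer sheets → XIV.1.3; rough → XIV.1.3.2. Scheduled 2%. Tyrosia agreement on XIV.3.3: XIV.1.3.2 not covered; Tyrosia agreement on XIV.2.3.1: XIV.1.3.2 not covered. → 2%.
Line C: bamboo → XIV.1; veneer sheets → XIV.1.3; planed → XIV.1.3.3. Scheduled 36%. Osteria agreement on XIV.1.2: XIV.1.3.3 not covered; anti-dumping (Osteria, XIV.1): +26%; total 36% + 26% = 62%. → 62%.
Line D: bamboo → XIV.1; fibreboard → XIV.1.2; rough → XIV.1.2.3. Scheduled 35%. Osteria agreement on XIV.1.2: wholly obtained → 12% available; preferential 12%; anti-dumping (Osteria, XIV.1): +26%; total 12% + 26% = 38%. → 38%.
Sum: 32% + 2% + 62% + 38% = 134%.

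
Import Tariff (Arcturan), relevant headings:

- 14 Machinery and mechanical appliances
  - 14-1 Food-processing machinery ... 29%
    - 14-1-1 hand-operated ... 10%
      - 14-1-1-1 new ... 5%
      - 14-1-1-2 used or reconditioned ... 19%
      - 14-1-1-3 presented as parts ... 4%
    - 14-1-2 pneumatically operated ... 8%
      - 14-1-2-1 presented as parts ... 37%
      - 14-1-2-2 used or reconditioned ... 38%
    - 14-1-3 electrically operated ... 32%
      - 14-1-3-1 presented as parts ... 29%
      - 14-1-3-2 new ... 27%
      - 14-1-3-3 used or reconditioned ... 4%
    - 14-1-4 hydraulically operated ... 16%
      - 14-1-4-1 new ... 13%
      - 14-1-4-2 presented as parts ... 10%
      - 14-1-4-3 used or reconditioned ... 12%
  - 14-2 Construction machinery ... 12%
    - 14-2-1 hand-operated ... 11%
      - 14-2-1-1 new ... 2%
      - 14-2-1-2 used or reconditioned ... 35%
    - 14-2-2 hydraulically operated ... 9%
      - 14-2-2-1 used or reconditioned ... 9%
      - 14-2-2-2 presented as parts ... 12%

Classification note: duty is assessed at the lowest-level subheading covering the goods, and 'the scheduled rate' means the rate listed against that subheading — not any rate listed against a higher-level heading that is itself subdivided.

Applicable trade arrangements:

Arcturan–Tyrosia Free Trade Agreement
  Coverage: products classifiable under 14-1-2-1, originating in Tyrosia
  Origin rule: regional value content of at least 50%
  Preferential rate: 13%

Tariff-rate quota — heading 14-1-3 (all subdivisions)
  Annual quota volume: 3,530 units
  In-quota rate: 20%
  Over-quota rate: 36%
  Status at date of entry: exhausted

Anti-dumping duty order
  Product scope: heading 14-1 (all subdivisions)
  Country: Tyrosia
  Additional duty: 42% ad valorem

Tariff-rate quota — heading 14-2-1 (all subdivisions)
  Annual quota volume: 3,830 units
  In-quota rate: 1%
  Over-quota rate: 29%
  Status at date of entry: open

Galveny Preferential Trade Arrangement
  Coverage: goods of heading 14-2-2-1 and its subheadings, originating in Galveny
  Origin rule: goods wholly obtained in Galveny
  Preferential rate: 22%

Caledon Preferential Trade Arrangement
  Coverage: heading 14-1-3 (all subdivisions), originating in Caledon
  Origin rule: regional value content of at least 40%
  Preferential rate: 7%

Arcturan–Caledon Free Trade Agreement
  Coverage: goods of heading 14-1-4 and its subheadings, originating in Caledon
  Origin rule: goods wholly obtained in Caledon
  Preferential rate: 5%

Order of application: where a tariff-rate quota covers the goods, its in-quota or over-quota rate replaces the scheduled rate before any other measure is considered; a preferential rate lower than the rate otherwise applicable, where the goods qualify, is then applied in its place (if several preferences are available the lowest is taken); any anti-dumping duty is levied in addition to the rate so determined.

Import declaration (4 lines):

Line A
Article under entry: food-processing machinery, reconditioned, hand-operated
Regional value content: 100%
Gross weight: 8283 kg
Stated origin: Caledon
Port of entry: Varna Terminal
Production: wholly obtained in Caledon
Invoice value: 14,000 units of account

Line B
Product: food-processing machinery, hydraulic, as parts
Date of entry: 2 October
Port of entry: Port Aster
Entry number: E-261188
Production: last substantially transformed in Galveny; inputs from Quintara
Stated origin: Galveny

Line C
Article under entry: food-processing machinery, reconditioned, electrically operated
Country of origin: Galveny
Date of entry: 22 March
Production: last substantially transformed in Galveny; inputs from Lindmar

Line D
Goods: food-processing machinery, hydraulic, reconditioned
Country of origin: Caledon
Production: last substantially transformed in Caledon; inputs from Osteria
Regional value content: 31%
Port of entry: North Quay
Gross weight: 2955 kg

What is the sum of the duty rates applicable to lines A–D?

Line A: food-processing → 14-1; hand-operated → 14-1-1; reconditioned → 14-1-1-2. Scheduled 19%. Caledon agreement on 14-1-3: 14-1-1-2 not covered; Caledon agreement on 14-1-4: 14-1-1-2 not covered. → 19%.
Line B: food-processing → 14-1; hydraulic → 14-1-4; as parts → 14-1-4-2. Scheduled 10%. Galveny agreement on 14-2-2-1: 14-1-4-2 not covered. → 10%.
Line C: food-processing → 14-1; electrically operated → 14-1-3; reconditioned → 14-1-3-3. Scheduled 4%. quota on 14-1-3 exhausted → over-quota 36%; Galveny agreement on 14-2-2-1: 14-1-3-3 not covered. → 36%.
Line D: food-processing → 14-1; hydraulic → 14-1-4; reconditioned → 14-1-4-3. Scheduled 12%. Caledon agreement on 14-1-3: 14-1-4-3 not covered; Caledon agreement on 14-1-4: not wholly obtained. → 12%.
Sum: 19% + 10% + 36% + 12% = 77%.

77%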